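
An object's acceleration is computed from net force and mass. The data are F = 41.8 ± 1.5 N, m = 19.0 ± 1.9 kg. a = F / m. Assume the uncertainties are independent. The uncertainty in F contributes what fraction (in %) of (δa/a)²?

(δa/a)² = (1·δF/F)² + (-1·δm/m)²
  F term: (1×0.0359)² = 0.00129
  m term: (-1×0.100)² = 0.0100
Total = 0.0113. Share from F = 0.00129/0.0113 = 0.114.

11.4%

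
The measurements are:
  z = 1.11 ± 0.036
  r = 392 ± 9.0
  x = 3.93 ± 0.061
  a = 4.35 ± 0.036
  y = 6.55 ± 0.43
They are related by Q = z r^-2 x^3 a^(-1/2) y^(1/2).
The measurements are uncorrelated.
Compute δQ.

4.31e-05

Relative error in a monomial: (δQ/Q)² = Σ (nᵢ · δxᵢ/xᵢ)².
  (1·δz/z)² = (1×0.0324)² = 0.00105;  (-2·δr/r)² = (-2×0.0230)² = 0.00211;  (3·δx/x)² = (3×0.0155)² = 0.00217;  (−½·δa/a)² = (-0.5×0.00828)² = 1.71e-05;  (½·δy/y)² = (0.5×0.0656)² = 0.00108
δQ/Q = √(0.00642) = 0.0801
Q = 0.000538, so δQ = 0.0801 × 0.000538 = 4.31e-05.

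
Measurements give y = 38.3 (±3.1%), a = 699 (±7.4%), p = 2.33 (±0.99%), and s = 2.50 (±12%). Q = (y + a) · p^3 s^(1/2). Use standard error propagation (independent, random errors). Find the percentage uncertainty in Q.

9.70%

Let u = y + a = 737. δu = √(δy² + δa²) = √(1.41 + 2680) = 51.7, so δu/u = 0.0702.
Q is then a monomial in u, p, s:
δQ/Q = √((δu/u)² + (3·δp/p)² + (½·δs/s)²) = √(0.00492 + 0.000882 + 0.00360) = 0.0970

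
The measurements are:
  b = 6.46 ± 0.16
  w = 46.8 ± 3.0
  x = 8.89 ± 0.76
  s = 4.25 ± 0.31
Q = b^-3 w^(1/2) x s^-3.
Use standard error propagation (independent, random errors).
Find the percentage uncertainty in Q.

24.8%

Each factor contributes (exponent × relative error)² to (δQ/Q)²:
  (-3·δb/b)² = (-3×0.0248)² = 0.00552;  (½·δw/w)² = (0.5×0.0641)² = 0.00103;  (1·δx/x)² = (1×0.0855)² = 0.00731;  (-3·δs/s)² = (-3×0.0729)² = 0.0479
δQ/Q = √(0.0617) = 0.248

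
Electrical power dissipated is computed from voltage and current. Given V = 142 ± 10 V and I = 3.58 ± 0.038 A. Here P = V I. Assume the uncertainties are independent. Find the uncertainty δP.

36.2 W

Products/powers → add relative errors in quadrature, weighted by exponent:
  (1·δV/V)² = (1×0.0704)² = 0.00496;  (1·δI/I)² = (1×0.0106)² = 0.000113
δP/P = √(0.00507) = 0.0712
P = 508 W, so δP = 0.0712 × 508 = 36.2 W.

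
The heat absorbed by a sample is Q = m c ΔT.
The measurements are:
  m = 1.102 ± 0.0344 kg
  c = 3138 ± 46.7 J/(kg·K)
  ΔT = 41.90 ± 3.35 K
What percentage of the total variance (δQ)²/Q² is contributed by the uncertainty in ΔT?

84.2%

(δQ/Q)² = (1·δm/m)² + (1·δc/c)² + (1·δΔT/ΔT)²
  m term: (1×0.0312)² = 0.000974
  c term: (1×0.0149)² = 0.000221
  ΔT term: (1×0.0800)² = 0.00639
Total = 0.00759. Share from ΔT = 0.00639/0.00759 = 0.842.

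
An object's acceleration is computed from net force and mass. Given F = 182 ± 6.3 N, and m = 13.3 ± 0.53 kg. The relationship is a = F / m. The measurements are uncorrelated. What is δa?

0.722 m/s^2

Each factor contributes (exponent × relative error)² to (δa/a)²:
  (1·δF/F)² = (1×0.0346)² = 0.00120;  (-1·δm/m)² = (-1×0.0398)² = 0.00159
δa/a = √(0.00279) = 0.0528
a = 13.7 m/s^2, so δa = 0.0528 × 13.7 = 0.722 m/s^2.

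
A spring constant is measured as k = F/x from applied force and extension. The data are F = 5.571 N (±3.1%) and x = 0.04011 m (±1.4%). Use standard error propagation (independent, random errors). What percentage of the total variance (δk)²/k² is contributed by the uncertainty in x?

16.9%

(δk/k)² = (1·δF/F)² + (-1·δx/x)²
  F term: (1×0.0310)² = 0.000961
  x term: (-1×0.0140)² = 0.000196
Total = 0.00116. Share from x = 0.000196/0.00116 = 0.169.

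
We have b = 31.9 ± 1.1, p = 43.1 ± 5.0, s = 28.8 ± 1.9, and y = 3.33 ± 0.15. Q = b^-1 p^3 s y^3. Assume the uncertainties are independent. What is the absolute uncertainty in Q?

Since Q is a product/quotient, work with relative uncertainties:
  (-1·δb/b)² = (-1×0.0345)² = 0.00119;  (3·δp/p)² = (3×0.116)² = 0.121;  (1·δs/s)² = (1×0.0660)² = 0.00435;  (3·δy/y)² = (3×0.0450)² = 0.0183
δQ/Q = √(0.145) = 0.381
Q = 2.67e+06, so δQ = 0.381 × 2.67e+06 = 1.02e+06.

1.02e+06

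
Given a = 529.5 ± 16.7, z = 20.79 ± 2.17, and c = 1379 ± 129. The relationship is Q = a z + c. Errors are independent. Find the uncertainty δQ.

Let p = a·z = 11010. δp/p = √((1·δa/a)² + (1·δz/z)²) = √(0.000995 + 0.0109) = 0.109, so δp = 1200.
Q = p + c: δQ = √(δp² + δc²) = √(1.44e+06 + 16600) = 1210

1210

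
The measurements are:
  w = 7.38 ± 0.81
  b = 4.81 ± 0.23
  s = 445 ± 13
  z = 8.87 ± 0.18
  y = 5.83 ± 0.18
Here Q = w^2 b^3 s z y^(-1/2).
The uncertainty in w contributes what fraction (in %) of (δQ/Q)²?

68.6%

(δQ/Q)² = (2·δw/w)² + (3·δb/b)² + (1·δs/s)² + (1·δz/z)² + (−½·δy/y)²
  w term: (2×0.110)² = 0.0482
  b term: (3×0.0478)² = 0.0206
  s term: (1×0.0292)² = 0.000853
  z term: (1×0.0203)² = 0.000412
  y term: (-0.5×0.0309)² = 0.000238
Total = 0.0703. Share from w = 0.0482/0.0703 = 0.686.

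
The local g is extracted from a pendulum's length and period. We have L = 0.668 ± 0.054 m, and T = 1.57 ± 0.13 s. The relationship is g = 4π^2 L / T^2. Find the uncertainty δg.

Relative error in a monomial: (δg/g)² = Σ (nᵢ · δxᵢ/xᵢ)².
  (1·δL/L)² = (1×0.0808)² = 0.00653;  (-2·δT/T)² = (-2×0.0828)² = 0.0274
δg/g = √(0.0340) = 0.184
g = 10.7 m/s^2, so δg = 0.184 × 10.7 = 1.97 m/s^2.

1.97 m/s^2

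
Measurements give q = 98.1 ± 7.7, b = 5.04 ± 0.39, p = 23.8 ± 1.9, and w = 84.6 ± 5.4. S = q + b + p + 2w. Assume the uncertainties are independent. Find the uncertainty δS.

Absolute uncertainties add in quadrature for a linear combination:
  (δq)² = 59.3;  (δb)² = 0.152;  (δp)² = 3.61;  (2·δw)² = 117
δS = √(180) = 13.4

13.4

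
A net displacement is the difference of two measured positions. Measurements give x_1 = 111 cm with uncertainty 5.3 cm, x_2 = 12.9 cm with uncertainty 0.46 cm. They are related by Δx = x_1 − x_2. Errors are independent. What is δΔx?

5.32 cm

For a sum/difference, combine absolute errors in quadrature:
  (δx_1)² = 28.1;  (δx_2)² = 0.212
δΔx = √(28.3) = 5.32 cm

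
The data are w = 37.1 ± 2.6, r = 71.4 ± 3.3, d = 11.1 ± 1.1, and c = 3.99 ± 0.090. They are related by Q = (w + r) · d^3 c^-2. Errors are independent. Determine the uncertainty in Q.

Let u = w + r = 108. δu = √(δw² + δr²) = √(6.76 + 10.9) = 4.20, so δu/u = 0.0387.
Q is then a monomial in u, d, c:
δQ/Q = √((δu/u)² + (3·δd/d)² + (-2·δc/c)²) = √(0.00150 + 0.0884 + 0.00204) = 0.303
Q = 9320, so δQ = 0.303 × 9320 = 2830.

2830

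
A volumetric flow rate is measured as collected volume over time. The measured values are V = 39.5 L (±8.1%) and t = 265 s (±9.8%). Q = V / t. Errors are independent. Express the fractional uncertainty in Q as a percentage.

Since Q is a product/quotient, work with relative uncertainties:
  (1·δV/V)² = (1×0.0810)² = 0.00656;  (-1·δt/t)² = (-1×0.0980)² = 0.00960
δQ/Q = √(0.0162) = 0.127

12.7%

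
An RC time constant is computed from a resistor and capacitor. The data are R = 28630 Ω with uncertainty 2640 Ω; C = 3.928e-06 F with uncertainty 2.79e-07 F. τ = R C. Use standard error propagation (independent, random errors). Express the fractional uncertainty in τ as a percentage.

11.6%

Relative error in a monomial: (δτ/τ)² = Σ (nᵢ · δxᵢ/xᵢ)².
  (1·δR/R)² = (1×0.0922)² = 0.00850;  (1·δC/C)² = (1×0.0710)² = 0.00505
δτ/τ = √(0.0135) = 0.116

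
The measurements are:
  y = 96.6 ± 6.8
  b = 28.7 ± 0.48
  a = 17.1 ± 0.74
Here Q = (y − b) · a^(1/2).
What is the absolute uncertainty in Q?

28.8

Let u = y − b = 67.9. δu = √(δy² + δb²) = √(46.2 + 0.230) = 6.82, so δu/u = 0.100.
Q is then a monomial in u, a:
δQ/Q = √((δu/u)² + (½·δa/a)²) = √(0.0101 + 0.000468) = 0.103
Q = 281, so δQ = 0.103 × 281 = 28.8.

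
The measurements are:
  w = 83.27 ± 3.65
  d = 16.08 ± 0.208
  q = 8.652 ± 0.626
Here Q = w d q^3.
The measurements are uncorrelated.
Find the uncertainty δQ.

1.92e+05

Since Q is a product/quotient, work with relative uncertainties:
  (1·δw/w)² = (1×0.0438)² = 0.00192;  (1·δd/d)² = (1×0.0129)² = 0.000167;  (3·δq/q)² = (3×0.0724)² = 0.0471
δQ/Q = √(0.0492) = 0.222
Q = 867200, so δQ = 0.222 × 867200 = 1.92e+05.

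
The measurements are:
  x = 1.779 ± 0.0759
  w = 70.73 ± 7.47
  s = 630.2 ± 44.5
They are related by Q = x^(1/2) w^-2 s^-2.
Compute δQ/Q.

Each factor contributes (exponent × relative error)² to (δQ/Q)²:
  (½·δx/x)² = (0.5×0.0427)² = 0.000455;  (-2·δw/w)² = (-2×0.106)² = 0.0446;  (-2·δs/s)² = (-2×0.0706)² = 0.0199
δQ/Q = √(0.0650) = 0.255

0.255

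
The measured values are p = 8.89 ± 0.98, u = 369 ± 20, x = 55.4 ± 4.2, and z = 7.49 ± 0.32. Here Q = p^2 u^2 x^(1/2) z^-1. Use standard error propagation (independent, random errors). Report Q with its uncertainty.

Since Q is a product/quotient, work with relative uncertainties:
  (2·δp/p)² = (2×0.110)² = 0.0486;  (2·δu/u)² = (2×0.0542)² = 0.0118;  (½·δx/x)² = (0.5×0.0758)² = 0.00144;  (-1·δz/z)² = (-1×0.0427)² = 0.00183
δQ/Q = √(0.0636) = 0.252
Q = 1.07e+07, so δQ = 0.252 × 1.07e+07 = 2.7e+06.

(1.07 ± 0.270) × 10^7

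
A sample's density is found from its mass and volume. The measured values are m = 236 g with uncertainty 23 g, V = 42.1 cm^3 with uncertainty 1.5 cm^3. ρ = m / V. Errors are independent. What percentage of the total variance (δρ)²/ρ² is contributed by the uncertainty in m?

88.2%

(δρ/ρ)² = (1·δm/m)² + (-1·δV/V)²
  m term: (1×0.0975)² = 0.00950
  V term: (-1×0.0356)² = 0.00127
Total = 0.0108. Share from m = 0.00950/0.0108 = 0.882.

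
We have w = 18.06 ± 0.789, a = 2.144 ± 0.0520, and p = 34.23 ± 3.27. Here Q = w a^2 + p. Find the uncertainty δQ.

6.33

Let h = w·a^2 = 83.02. δh/h = √((1·δw/w)² + (2·δa/a)²) = √(0.00191 + 0.00235) = 0.0653, so δh = 5.42.
Q = h + p: δQ = √(δh² + δp²) = √(29.4 + 10.7) = 6.33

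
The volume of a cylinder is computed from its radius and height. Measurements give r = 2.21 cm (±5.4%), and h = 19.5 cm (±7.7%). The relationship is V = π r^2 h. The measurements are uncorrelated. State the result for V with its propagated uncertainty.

Each factor contributes (exponent × relative error)² to (δV/V)²:
  (2·δr/r)² = (2×0.0540)² = 0.0117;  (1·δh/h)² = (1×0.0770)² = 0.00593
δV/V = √(0.0176) = 0.133
V = 299 cm^3, so δV = 0.133 × 299 = 39.7 cm^3.

299 ± 39.7 cm^3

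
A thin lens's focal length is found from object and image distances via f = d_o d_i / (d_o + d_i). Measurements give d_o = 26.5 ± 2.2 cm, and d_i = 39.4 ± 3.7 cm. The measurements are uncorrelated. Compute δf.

∂f/∂d_o = (d_i/(d_o+d_i))² = 0.357;  ∂f/∂d_i = (d_o/(d_o+d_i))² = 0.162
δf = √((∂f/∂d_o · δd_o)² + (∂f/∂d_i · δd_i)²) = √(0.618 + 0.358) = 0.988 cm

0.988 cm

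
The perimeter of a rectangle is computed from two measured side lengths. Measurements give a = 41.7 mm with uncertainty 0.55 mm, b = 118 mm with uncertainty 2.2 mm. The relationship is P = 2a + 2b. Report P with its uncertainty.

319 ± 4.54 mm

P is a linear combination, so absolute uncertainties add in quadrature:
  (2·δa)² = 1.21;  (2·δb)² = 19.4
δP = √(20.6) = 4.54 mm
P = 319 mm.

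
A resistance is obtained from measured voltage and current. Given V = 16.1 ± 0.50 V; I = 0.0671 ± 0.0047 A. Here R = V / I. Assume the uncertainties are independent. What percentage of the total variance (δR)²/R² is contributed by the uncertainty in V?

16.4%

(δR/R)² = (1·δV/V)² + (-1·δI/I)²
  V term: (1×0.0311)² = 0.000964
  I term: (-1×0.0700)² = 0.00491
Total = 0.00587. Share from V = 0.000964/0.00587 = 0.164.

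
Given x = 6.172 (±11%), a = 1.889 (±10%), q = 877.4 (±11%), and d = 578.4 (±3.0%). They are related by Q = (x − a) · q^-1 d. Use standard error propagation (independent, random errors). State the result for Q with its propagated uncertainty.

2.823 ± 0.565

Let u = x − a = 4.283. δu = √(δx² + δa²) = √(0.461 + 0.0357) = 0.705, so δu/u = 0.165.
Q is then a monomial in u, q, d:
δQ/Q = √((δu/u)² + (-1·δq/q)² + (1·δd/d)²) = √(0.0271 + 0.0121 + 0.000900) = 0.200
Q = 2.823, so δQ = 0.200 × 2.823 = 0.565.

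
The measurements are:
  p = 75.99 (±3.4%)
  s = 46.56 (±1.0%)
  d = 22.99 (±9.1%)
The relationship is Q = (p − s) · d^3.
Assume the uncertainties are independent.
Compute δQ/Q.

0.287

Let u = p − s = 29.43. δu = √(δp² + δs²) = √(6.68 + 0.217) = 2.63, so δu/u = 0.0892.
Q is then a monomial in u, d:
δQ/Q = √((δu/u)² + (3·δd/d)²) = √(0.00796 + 0.0745) = 0.287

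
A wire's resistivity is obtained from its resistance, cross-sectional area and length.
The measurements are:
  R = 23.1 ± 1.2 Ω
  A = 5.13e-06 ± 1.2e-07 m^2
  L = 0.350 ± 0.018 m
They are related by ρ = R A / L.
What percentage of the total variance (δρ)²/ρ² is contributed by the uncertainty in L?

44.9%

(δρ/ρ)² = (1·δR/R)² + (1·δA/A)² + (-1·δL/L)²
  R term: (1×0.0519)² = 0.00270
  A term: (1×0.0234)² = 0.000547
  L term: (-1×0.0514)² = 0.00264
Total = 0.00589. Share from L = 0.00264/0.00589 = 0.449.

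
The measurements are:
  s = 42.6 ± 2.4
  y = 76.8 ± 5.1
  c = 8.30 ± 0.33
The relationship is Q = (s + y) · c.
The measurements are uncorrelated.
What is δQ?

61.2

Let u = s + y = 119. δu = √(δs² + δy²) = √(5.76 + 26.0) = 5.64, so δu/u = 0.0472.
Q is then a monomial in u, c:
δQ/Q = √((δu/u)² + (1·δc/c)²) = √(0.00223 + 0.00158) = 0.0617
Q = 991, so δQ = 0.0617 × 991 = 61.2.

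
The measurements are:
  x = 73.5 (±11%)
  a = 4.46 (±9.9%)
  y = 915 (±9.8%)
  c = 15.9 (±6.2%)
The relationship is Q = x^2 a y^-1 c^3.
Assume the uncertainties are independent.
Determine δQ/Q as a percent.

32.0%

For a monomial Q ∝ x^2, a, y^-1, c^3, fractional errors add in quadrature:
  (2·δx/x)² = (2×0.110)² = 0.0484;  (1·δa/a)² = (1×0.0990)² = 0.00980;  (-1·δy/y)² = (-1×0.0980)² = 0.00960;  (3·δc/c)² = (3×0.0620)² = 0.0346
δQ/Q = √(0.102) = 0.320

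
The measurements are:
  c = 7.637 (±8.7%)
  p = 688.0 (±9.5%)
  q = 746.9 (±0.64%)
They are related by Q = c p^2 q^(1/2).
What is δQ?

Relative error in a monomial: (δQ/Q)² = Σ (nᵢ · δxᵢ/xᵢ)².
  (1·δc/c)² = (1×0.0870)² = 0.00757;  (2·δp/p)² = (2×0.0950)² = 0.0361;  (½·δq/q)² = (0.5×0.00640)² = 1.02e-05
δQ/Q = √(0.0437) = 0.209
Q = 9.879e+07, so δQ = 0.209 × 9.879e+07 = 2.06e+07.

2.06e+07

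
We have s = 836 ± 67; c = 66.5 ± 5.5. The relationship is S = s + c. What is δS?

67.2

S is a linear combination, so absolute uncertainties add in quadrature:
  (δs)² = 4490;  (δc)² = 30.2
δS = √(4520) = 67.2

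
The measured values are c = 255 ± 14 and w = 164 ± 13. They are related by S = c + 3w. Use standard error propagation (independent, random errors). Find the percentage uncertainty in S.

5.55%

For a sum/difference, combine absolute errors in quadrature:
  (δc)² = 196;  (3·δw)² = 1520
δS = √(1720) = 41.4
S = 747, so δS/S = 41.4/747 = 0.0555.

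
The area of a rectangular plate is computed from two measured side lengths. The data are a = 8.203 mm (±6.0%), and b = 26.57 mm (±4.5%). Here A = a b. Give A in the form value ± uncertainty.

Products/powers → add relative errors in quadrature, weighted by exponent:
  (1·δa/a)² = (1×0.0600)² = 0.00360;  (1·δb/b)² = (1×0.0450)² = 0.00202
δA/A = √(0.00562) = 0.0750
A = 218.0 mm^2, so δA = 0.0750 × 218.0 = 16.3 mm^2.

218.0 ± 16.3 mm^2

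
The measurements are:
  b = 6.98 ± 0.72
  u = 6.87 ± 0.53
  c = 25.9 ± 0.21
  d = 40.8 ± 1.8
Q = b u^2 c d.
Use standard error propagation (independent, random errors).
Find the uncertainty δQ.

66500

Since Q is a product/quotient, work with relative uncertainties:
  (1·δb/b)² = (1×0.103)² = 0.0106;  (2·δu/u)² = (2×0.0771)² = 0.0238;  (1·δc/c)² = (1×0.00811)² = 6.57e-05;  (1·δd/d)² = (1×0.0441)² = 0.00195
δQ/Q = √(0.0365) = 0.191
Q = 3.48e+05, so δQ = 0.191 × 3.48e+05 = 66500.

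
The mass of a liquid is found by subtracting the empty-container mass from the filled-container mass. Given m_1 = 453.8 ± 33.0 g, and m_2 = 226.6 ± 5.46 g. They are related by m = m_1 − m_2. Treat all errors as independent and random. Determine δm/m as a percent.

Absolute uncertainties add in quadrature for a linear combination:
  (δm_1)² = 1090;  (δm_2)² = 29.8
δm = √(1120) = 33.4 g
m = 227.2 g, so δm/m = 33.4/227.2 = 0.147.

14.7%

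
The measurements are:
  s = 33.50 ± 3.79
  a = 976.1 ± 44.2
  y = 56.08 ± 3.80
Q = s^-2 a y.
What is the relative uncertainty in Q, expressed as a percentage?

Each factor contributes (exponent × relative error)² to (δQ/Q)²:
  (-2·δs/s)² = (-2×0.113)² = 0.0512;  (1·δa/a)² = (1×0.0453)² = 0.00205;  (1·δy/y)² = (1×0.0678)² = 0.00459
δQ/Q = √(0.0578) = 0.240

24.0%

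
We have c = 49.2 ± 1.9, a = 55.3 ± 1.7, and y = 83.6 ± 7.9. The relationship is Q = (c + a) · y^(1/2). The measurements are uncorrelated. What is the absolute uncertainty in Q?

50.8

Let u = c + a = 104. δu = √(δc² + δa²) = √(3.61 + 2.89) = 2.55, so δu/u = 0.0244.
Q is then a monomial in u, y:
δQ/Q = √((δu/u)² + (½·δy/y)²) = √(0.000595 + 0.00223) = 0.0532
Q = 955, so δQ = 0.0532 × 955 = 50.8.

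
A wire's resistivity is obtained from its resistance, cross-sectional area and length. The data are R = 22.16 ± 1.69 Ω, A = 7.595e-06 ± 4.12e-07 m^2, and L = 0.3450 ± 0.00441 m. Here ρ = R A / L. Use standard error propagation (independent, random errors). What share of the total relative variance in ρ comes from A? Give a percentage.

(δρ/ρ)² = (1·δR/R)² + (1·δA/A)² + (-1·δL/L)²
  R term: (1×0.0763)² = 0.00582
  A term: (1×0.0542)² = 0.00294
  L term: (-1×0.0128)² = 0.000163
Total = 0.00892. Share from A = 0.00294/0.00892 = 0.330.

33.0%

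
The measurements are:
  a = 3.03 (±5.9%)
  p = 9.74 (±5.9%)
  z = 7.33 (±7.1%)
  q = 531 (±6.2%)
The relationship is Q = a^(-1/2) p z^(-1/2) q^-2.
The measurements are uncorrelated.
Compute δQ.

Each factor contributes (exponent × relative error)² to (δQ/Q)²:
  (−½·δa/a)² = (-0.5×0.0590)² = 0.000870;  (1·δp/p)² = (1×0.0590)² = 0.00348;  (−½·δz/z)² = (-0.5×0.0710)² = 0.00126;  (-2·δq/q)² = (-2×0.0620)² = 0.0154
δQ/Q = √(0.0210) = 0.145
Q = 7.33e-06, so δQ = 0.145 × 7.33e-06 = 1.06e-06.

1.06e-06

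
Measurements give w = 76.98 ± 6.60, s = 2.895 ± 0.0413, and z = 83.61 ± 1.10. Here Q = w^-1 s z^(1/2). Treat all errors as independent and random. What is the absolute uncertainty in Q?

Products/powers → add relative errors in quadrature, weighted by exponent:
  (-1·δw/w)² = (-1×0.0857)² = 0.00735;  (1·δs/s)² = (1×0.0143)² = 0.000204;  (½·δz/z)² = (0.5×0.0132)² = 4.33e-05
δQ/Q = √(0.00760) = 0.0872
Q = 0.3439, so δQ = 0.0872 × 0.3439 = 0.0300.

0.0300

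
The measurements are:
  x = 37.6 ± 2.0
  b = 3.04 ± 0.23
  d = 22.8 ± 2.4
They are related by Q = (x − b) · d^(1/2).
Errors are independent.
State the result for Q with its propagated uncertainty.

Let u = x − b = 34.6. δu = √(δx² + δb²) = √(4.00 + 0.0529) = 2.01, so δu/u = 0.0583.
Q is then a monomial in u, d:
δQ/Q = √((δu/u)² + (½·δd/d)²) = √(0.00339 + 0.00277) = 0.0785
Q = 165, so δQ = 0.0785 × 165 = 13.0.

165 ± 13.0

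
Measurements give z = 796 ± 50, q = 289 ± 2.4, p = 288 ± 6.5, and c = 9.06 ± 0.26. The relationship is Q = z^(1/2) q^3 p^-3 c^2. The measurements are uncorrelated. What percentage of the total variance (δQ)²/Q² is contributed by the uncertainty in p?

48.3%

(δQ/Q)² = (½·δz/z)² + (3·δq/q)² + (-3·δp/p)² + (2·δc/c)²
  z term: (0.5×0.0628)² = 0.000986
  q term: (3×0.00830)² = 0.000621
  p term: (-3×0.0226)² = 0.00458
  c term: (2×0.0287)² = 0.00329
Total = 0.00949. Share from p = 0.00458/0.00949 = 0.483.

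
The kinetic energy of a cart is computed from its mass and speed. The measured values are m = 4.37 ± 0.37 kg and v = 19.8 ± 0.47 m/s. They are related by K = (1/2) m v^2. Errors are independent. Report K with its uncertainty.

K is a product of powers, so relative uncertainties combine in quadrature:
  (1·δm/m)² = (1×0.0847)² = 0.00717;  (2·δv/v)² = (2×0.0237)² = 0.00225
δK/K = √(0.00942) = 0.0971
K = 857 J, so δK = 0.0971 × 857 = 83.2 J.

857 ± 83.2 J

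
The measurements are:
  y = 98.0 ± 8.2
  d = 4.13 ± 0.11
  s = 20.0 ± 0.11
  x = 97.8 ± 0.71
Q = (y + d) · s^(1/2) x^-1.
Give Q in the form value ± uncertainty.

4.67 ± 0.377

Let u = y + d = 102. δu = √(δy² + δd²) = √(67.2 + 0.0121) = 8.20, so δu/u = 0.0803.
Q is then a monomial in u, s, x:
δQ/Q = √((δu/u)² + (½·δs/s)² + (-1·δx/x)²) = √(0.00645 + 7.56e-06 + 5.27e-05) = 0.0807
Q = 4.67, so δQ = 0.0807 × 4.67 = 0.377.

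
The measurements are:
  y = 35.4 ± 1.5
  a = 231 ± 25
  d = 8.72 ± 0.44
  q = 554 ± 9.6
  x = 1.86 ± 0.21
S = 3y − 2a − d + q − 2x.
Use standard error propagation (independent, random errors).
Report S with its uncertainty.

186 ± 51.1

For a sum/difference, combine absolute errors in quadrature:
  (3·δy)² = 20.2;  (2·δa)² = 2500;  (δd)² = 0.194;  (δq)² = 92.2;  (2·δx)² = 0.176
δS = √(2610) = 51.1
S = 186.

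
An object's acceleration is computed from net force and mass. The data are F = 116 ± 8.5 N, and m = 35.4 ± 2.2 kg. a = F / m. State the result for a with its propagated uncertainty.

3.28 ± 0.315 m/s^2

Products/powers → add relative errors in quadrature, weighted by exponent:
  (1·δF/F)² = (1×0.0733)² = 0.00537;  (-1·δm/m)² = (-1×0.0621)² = 0.00386
δa/a = √(0.00923) = 0.0961
a = 3.28 m/s^2, so δa = 0.0961 × 3.28 = 0.315 m/s^2.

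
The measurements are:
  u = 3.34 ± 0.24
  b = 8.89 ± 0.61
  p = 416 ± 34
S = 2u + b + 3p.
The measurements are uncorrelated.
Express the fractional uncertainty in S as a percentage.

8.07%

For a sum/difference, combine absolute errors in quadrature:
  (2·δu)² = 0.230;  (δb)² = 0.372;  (3·δp)² = 10400
δS = √(10400) = 102
S = 1260, so δS/S = 102/1260 = 0.0807.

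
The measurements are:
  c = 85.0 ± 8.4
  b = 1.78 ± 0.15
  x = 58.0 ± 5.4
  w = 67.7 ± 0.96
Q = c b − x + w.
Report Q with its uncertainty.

161 ± 20.4

Let p = c·b = 151. δp/p = √((1·δc/c)² + (1·δb/b)²) = √(0.00977 + 0.00710) = 0.130, so δp = 19.7.
Q = p − x + w: δQ = √(δp² + δx² + δw²) = √(386 + 29.2 + 0.922) = 20.4
Q = 161.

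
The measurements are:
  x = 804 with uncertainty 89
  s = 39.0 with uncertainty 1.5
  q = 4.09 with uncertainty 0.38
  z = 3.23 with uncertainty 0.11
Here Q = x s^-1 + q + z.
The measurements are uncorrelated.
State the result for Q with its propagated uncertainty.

27.9 ± 2.45

Let p = x·s^-1 = 20.6. δp/p = √((1·δx/x)² + (-1·δs/s)²) = √(0.0123 + 0.00148) = 0.117, so δp = 2.42.
Q = p + q + z: δQ = √(δp² + δq² + δz²) = √(5.84 + 0.144 + 0.0121) = 2.45
Q = 27.9.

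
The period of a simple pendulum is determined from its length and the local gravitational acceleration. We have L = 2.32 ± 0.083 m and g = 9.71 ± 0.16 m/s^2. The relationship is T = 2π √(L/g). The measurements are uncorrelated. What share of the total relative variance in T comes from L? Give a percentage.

(δT/T)² = (½·δL/L)² + (−½·δg/g)²
  L term: (0.5×0.0358)² = 0.000320
  g term: (-0.5×0.0165)² = 6.79e-05
Total = 0.000388. Share from L = 0.000320/0.000388 = 0.825.

82.5%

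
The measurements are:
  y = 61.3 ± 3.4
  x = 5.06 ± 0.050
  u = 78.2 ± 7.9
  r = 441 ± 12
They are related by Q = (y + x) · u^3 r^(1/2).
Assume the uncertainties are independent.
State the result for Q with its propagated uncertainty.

Let w = y + x = 66.4. δw = √(δy² + δx²) = √(11.6 + 0.00250) = 3.40, so δw/w = 0.0512.
Q is then a monomial in w, u, r:
δQ/Q = √((δw/w)² + (3·δu/u)² + (½·δr/r)²) = √(0.00263 + 0.0919 + 0.000185) = 0.308
Q = 6.66e+08, so δQ = 0.308 × 6.66e+08 = 2.05e+08.

(6.66 ± 2.05) × 10^8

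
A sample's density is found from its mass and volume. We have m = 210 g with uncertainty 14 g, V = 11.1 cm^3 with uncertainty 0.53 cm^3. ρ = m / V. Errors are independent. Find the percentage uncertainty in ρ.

Since ρ is a product/quotient, work with relative uncertainties:
  (1·δm/m)² = (1×0.0667)² = 0.00444;  (-1·δV/V)² = (-1×0.0477)² = 0.00228
δρ/ρ = √(0.00672) = 0.0820

8.20%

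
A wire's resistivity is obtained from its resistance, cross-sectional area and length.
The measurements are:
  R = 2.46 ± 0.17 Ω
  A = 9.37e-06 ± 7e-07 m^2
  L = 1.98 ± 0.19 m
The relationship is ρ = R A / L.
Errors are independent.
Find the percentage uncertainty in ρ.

Each factor contributes (exponent × relative error)² to (δρ/ρ)²:
  (1·δR/R)² = (1×0.0691)² = 0.00478;  (1·δA/A)² = (1×0.0747)² = 0.00558;  (-1·δL/L)² = (-1×0.0960)² = 0.00921
δρ/ρ = √(0.0196) = 0.140

14.0%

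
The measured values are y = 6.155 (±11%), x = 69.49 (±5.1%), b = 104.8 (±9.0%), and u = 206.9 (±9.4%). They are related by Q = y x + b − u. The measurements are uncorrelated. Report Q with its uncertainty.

Let p = y·x = 427.7. δp/p = √((1·δy/y)² + (1·δx/x)²) = √(0.0121 + 0.00260) = 0.121, so δp = 51.9.
Q = p + b − u: δQ = √(δp² + δb² + δu²) = √(2690 + 89.0 + 378) = 56.2
Q = 325.6.

325.6 ± 56.2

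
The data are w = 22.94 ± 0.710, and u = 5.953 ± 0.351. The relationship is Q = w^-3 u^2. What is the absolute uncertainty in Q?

0.000441

Relative error in a monomial: (δQ/Q)² = Σ (nᵢ · δxᵢ/xᵢ)².
  (-3·δw/w)² = (-3×0.0310)² = 0.00862;  (2·δu/u)² = (2×0.0590)² = 0.0139
δQ/Q = √(0.0225) = 0.150
Q = 0.002936, so δQ = 0.150 × 0.002936 = 0.000441.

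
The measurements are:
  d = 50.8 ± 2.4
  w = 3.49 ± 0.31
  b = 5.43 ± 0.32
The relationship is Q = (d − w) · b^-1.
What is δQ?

0.680

Let u = d − w = 47.3. δu = √(δd² + δw²) = √(5.76 + 0.0961) = 2.42, so δu/u = 0.0512.
Q is then a monomial in u, b:
δQ/Q = √((δu/u)² + (-1·δb/b)²) = √(0.00262 + 0.00347) = 0.0780
Q = 8.71, so δQ = 0.0780 × 8.71 = 0.680.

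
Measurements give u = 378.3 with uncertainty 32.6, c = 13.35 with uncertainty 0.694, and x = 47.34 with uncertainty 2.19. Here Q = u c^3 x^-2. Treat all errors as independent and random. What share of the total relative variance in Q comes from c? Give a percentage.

60.3%

(δQ/Q)² = (1·δu/u)² + (3·δc/c)² + (-2·δx/x)²
  u term: (1×0.0862)² = 0.00743
  c term: (3×0.0520)² = 0.0243
  x term: (-2×0.0463)² = 0.00856
Total = 0.0403. Share from c = 0.0243/0.0403 = 0.603.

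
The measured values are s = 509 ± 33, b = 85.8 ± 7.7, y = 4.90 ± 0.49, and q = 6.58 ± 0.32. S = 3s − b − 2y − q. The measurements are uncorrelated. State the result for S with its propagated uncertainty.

Each term contributes (cᵢ δxᵢ)² to (δS)²:
  (3·δs)² = 9800;  (δb)² = 59.3;  (2·δy)² = 0.960;  (δq)² = 0.102
δS = √(9860) = 99.3
S = 1420.

1420 ± 99.3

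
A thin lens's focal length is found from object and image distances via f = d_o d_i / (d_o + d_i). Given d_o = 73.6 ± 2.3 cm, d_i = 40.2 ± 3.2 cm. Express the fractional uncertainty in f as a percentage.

5.27%

∂f/∂d_o = (d_i/(d_o+d_i))² = 0.125;  ∂f/∂d_i = (d_o/(d_o+d_i))² = 0.418
δf = √((∂f/∂d_o · δd_o)² + (∂f/∂d_i · δd_i)²) = √(0.0824 + 1.79) = 1.37 cm
f = 26.0 cm, so δf/f = 1.37/26.0 = 0.0527.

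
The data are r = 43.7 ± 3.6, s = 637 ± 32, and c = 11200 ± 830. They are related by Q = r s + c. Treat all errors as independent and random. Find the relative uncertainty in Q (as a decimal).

0.0720

Let p = r·s = 27800. δp/p = √((1·δr/r)² + (1·δs/s)²) = √(0.00679 + 0.00252) = 0.0965, so δp = 2690.
Q = p + c: δQ = √(δp² + δc²) = √(7.21e+06 + 6.89e+05) = 2810
Q = 39000, so δQ/Q = 2810/39000 = 0.0720.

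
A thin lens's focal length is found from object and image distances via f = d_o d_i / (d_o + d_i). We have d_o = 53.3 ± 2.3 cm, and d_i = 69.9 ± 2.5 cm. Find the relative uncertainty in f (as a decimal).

∂f/∂d_o = (d_i/(d_o+d_i))² = 0.322;  ∂f/∂d_i = (d_o/(d_o+d_i))² = 0.187
δf = √((∂f/∂d_o · δd_o)² + (∂f/∂d_i · δd_i)²) = √(0.548 + 0.219) = 0.876 cm
f = 30.2 cm, so δf/f = 0.876/30.2 = 0.0290.

0.0290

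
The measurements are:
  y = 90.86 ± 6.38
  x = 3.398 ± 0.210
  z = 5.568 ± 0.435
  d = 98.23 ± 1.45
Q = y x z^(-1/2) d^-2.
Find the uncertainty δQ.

Products/powers → add relative errors in quadrature, weighted by exponent:
  (1·δy/y)² = (1×0.0702)² = 0.00493;  (1·δx/x)² = (1×0.0618)² = 0.00382;  (−½·δz/z)² = (-0.5×0.0781)² = 0.00153;  (-2·δd/d)² = (-2×0.0148)² = 0.000872
δQ/Q = √(0.0111) = 0.106
Q = 0.01356, so δQ = 0.106 × 0.01356 = 0.00143.

0.00143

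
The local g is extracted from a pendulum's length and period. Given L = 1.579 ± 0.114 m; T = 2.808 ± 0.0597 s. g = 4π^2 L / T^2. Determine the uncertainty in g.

Since g is a product/quotient, work with relative uncertainties:
  (1·δL/L)² = (1×0.0722)² = 0.00521;  (-2·δT/T)² = (-2×0.0213)² = 0.00181
δg/g = √(0.00702) = 0.0838
g = 7.906 m/s^2, so δg = 0.0838 × 7.906 = 0.662 m/s^2.

0.662 m/s^2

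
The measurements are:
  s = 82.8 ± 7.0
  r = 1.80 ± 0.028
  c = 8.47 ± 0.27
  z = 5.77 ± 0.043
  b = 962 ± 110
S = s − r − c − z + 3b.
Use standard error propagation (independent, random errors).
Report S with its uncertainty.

Each term contributes (cᵢ δxᵢ)² to (δS)²:
  (δs)² = 49.0;  (δr)² = 0.000784;  (δc)² = 0.0729;  (δz)² = 0.00185;  (3·δb)² = 1.09e+05
δS = √(1.09e+05) = 330
S = 2950.

2950 ± 330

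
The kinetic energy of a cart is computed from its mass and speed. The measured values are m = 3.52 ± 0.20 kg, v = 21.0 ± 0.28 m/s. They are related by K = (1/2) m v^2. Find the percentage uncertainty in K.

Since K is a product/quotient, work with relative uncertainties:
  (1·δm/m)² = (1×0.0568)² = 0.00323;  (2·δv/v)² = (2×0.0133)² = 0.000711
δK/K = √(0.00394) = 0.0628

6.28%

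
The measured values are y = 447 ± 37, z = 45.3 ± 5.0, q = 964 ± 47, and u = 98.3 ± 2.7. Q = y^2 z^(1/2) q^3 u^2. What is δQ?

2.73e+18

Relative error in a monomial: (δQ/Q)² = Σ (nᵢ · δxᵢ/xᵢ)².
  (2·δy/y)² = (2×0.0828)² = 0.0274;  (½·δz/z)² = (0.5×0.110)² = 0.00305;  (3·δq/q)² = (3×0.0488)² = 0.0214;  (2·δu/u)² = (2×0.0275)² = 0.00302
δQ/Q = √(0.0549) = 0.234
Q = 1.16e+19, so δQ = 0.234 × 1.16e+19 = 2.73e+18.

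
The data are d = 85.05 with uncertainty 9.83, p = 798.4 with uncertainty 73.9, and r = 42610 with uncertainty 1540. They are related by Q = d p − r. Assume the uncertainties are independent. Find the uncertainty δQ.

Let w = d·p = 67900. δw/w = √((1·δd/d)² + (1·δp/p)²) = √(0.0134 + 0.00857) = 0.148, so δw = 10100.
Q = w − r: δQ = √(δw² + δr²) = √(1.01e+08 + 2.37e+06) = 10200

10200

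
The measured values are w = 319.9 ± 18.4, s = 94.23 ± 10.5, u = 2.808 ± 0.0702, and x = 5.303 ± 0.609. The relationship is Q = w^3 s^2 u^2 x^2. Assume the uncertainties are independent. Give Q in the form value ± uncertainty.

Products/powers → add relative errors in quadrature, weighted by exponent:
  (3·δw/w)² = (3×0.0575)² = 0.0298;  (2·δs/s)² = (2×0.111)² = 0.0497;  (2·δu/u)² = (2×0.0250)² = 0.00250;  (2·δx/x)² = (2×0.115)² = 0.0528
δQ/Q = √(0.135) = 0.367
Q = 6.446e+13, so δQ = 0.367 × 6.446e+13 = 2.37e+13.

(6.446 ± 2.37) × 10^13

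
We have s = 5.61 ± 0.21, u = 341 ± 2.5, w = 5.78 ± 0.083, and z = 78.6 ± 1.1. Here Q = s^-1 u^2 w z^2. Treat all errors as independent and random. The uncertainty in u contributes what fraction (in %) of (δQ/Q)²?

(δQ/Q)² = (-1·δs/s)² + (2·δu/u)² + (1·δw/w)² + (2·δz/z)²
  s term: (-1×0.0374)² = 0.00140
  u term: (2×0.00733)² = 0.000215
  w term: (1×0.0144)² = 0.000206
  z term: (2×0.0140)² = 0.000783
Total = 0.00261. Share from u = 0.000215/0.00261 = 0.0825.

8.25%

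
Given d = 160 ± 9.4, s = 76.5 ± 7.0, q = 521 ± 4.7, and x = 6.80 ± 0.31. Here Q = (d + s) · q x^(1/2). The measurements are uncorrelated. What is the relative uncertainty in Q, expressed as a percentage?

Let u = d + s = 236. δu = √(δd² + δs²) = √(88.4 + 49.0) = 11.7, so δu/u = 0.0496.
Q is then a monomial in u, q, x:
δQ/Q = √((δu/u)² + (1·δq/q)² + (½·δx/x)²) = √(0.00246 + 8.14e-05 + 0.000520) = 0.0553

5.53%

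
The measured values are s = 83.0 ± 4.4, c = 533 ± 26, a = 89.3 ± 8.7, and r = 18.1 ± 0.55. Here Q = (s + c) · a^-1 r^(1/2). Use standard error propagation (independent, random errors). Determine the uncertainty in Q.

Let u = s + c = 616. δu = √(δs² + δc²) = √(19.4 + 676) = 26.4, so δu/u = 0.0428.
Q is then a monomial in u, a, r:
δQ/Q = √((δu/u)² + (-1·δa/a)² + (½·δr/r)²) = √(0.00183 + 0.00949 + 0.000231) = 0.107
Q = 29.3, so δQ = 0.107 × 29.3 = 3.15.

3.15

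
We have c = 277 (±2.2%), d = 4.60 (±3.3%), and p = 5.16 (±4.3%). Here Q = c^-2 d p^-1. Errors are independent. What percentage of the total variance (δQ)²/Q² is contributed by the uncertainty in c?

39.7%

(δQ/Q)² = (-2·δc/c)² + (1·δd/d)² + (-1·δp/p)²
  c term: (-2×0.0220)² = 0.00194
  d term: (1×0.0330)² = 0.00109
  p term: (-1×0.0430)² = 0.00185
Total = 0.00487. Share from c = 0.00194/0.00487 = 0.397.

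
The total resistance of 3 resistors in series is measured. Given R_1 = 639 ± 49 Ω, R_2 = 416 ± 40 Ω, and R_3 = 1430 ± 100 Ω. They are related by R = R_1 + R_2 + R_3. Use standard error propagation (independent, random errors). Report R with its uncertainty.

2480 ± 118 Ω

For a sum/difference, combine absolute errors in quadrature:
  (δR_1)² = 2400;  (δR_2)² = 1600;  (δR_3)² = 10000
δR = √(14000) = 118 Ω
R = 2480 Ω.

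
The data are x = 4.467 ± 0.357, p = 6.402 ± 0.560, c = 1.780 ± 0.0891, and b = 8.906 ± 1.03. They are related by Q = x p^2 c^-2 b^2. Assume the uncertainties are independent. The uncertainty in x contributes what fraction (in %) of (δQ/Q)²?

(δQ/Q)² = (1·δx/x)² + (2·δp/p)² + (-2·δc/c)² + (2·δb/b)²
  x term: (1×0.0799)² = 0.00639
  p term: (2×0.0875)² = 0.0306
  c term: (-2×0.0501)² = 0.0100
  b term: (2×0.116)² = 0.0535
Total = 0.101. Share from x = 0.00639/0.101 = 0.0635.

6.35%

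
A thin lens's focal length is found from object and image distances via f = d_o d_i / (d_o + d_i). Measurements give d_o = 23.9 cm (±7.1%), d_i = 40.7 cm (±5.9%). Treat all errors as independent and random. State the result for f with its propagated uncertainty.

∂f/∂d_o = (d_i/(d_o+d_i))² = 0.397;  ∂f/∂d_i = (d_o/(d_o+d_i))² = 0.137
δf = √((∂f/∂d_o · δd_o)² + (∂f/∂d_i · δd_i)²) = √(0.454 + 0.108) = 0.749 cm
f = 15.1 cm.

15.1 ± 0.749 cm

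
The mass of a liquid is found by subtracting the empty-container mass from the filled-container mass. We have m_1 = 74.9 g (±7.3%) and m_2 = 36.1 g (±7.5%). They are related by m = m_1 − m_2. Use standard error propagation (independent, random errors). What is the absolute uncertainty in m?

6.10 g

Absolute uncertainties add in quadrature for a linear combination:
  (δm_1)² = 29.9;  (δm_2)² = 7.33
δm = √(37.2) = 6.10 g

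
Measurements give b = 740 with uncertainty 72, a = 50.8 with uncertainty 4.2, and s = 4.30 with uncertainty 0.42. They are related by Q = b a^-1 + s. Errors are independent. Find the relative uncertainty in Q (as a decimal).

Let p = b·a^-1 = 14.6. δp/p = √((1·δb/b)² + (-1·δa/a)²) = √(0.00947 + 0.00684) = 0.128, so δp = 1.86.
Q = p + s: δQ = √(δp² + δs²) = √(3.46 + 0.176) = 1.91
Q = 18.9, so δQ/Q = 1.91/18.9 = 0.101.

0.101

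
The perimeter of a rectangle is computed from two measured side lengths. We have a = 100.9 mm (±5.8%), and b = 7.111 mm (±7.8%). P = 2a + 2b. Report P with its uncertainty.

216.0 ± 11.8 mm

Absolute uncertainties add in quadrature for a linear combination:
  (2·δa)² = 137;  (2·δb)² = 1.23
δP = √(138) = 11.8 mm
P = 216.0 mm.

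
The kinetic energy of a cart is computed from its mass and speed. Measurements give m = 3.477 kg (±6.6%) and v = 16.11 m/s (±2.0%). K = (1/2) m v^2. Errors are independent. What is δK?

Since K is a product/quotient, work with relative uncertainties:
  (1·δm/m)² = (1×0.0660)² = 0.00436;  (2·δv/v)² = (2×0.0200)² = 0.00160
δK/K = √(0.00596) = 0.0772
K = 451.2 J, so δK = 0.0772 × 451.2 = 34.8 J.

34.8 J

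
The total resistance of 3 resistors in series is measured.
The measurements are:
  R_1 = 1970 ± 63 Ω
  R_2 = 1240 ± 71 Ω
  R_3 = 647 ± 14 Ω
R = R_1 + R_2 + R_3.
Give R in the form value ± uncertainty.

Each term contributes (cᵢ δxᵢ)² to (δR)²:
  (δR_1)² = 3970;  (δR_2)² = 5040;  (δR_3)² = 196
δR = √(9210) = 95.9 Ω
R = 3860 Ω.

3860 ± 95.9 Ω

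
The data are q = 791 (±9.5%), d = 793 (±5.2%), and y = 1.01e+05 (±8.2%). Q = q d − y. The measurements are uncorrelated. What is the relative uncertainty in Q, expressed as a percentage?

13.0%

Let p = q·d = 6.27e+05. δp/p = √((1·δq/q)² + (1·δd/d)²) = √(0.00903 + 0.00270) = 0.108, so δp = 67900.
Q = p − y: δQ = √(δp² + δy²) = √(4.61e+09 + 6.86e+07) = 68400
Q = 5.26e+05, so δQ/Q = 68400/5.26e+05 = 0.130.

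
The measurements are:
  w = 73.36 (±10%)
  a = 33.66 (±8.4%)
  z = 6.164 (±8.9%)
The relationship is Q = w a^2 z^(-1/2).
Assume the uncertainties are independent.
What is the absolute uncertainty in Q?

6710

Products/powers → add relative errors in quadrature, weighted by exponent:
  (1·δw/w)² = (1×0.100)² = 0.0100;  (2·δa/a)² = (2×0.0840)² = 0.0282;  (−½·δz/z)² = (-0.5×0.0890)² = 0.00198
δQ/Q = √(0.0402) = 0.201
Q = 33480, so δQ = 0.201 × 33480 = 6710.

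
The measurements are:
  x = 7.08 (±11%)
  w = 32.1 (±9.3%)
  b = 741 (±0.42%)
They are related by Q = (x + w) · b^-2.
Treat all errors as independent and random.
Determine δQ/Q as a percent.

7.92%

Let u = x + w = 39.2. δu = √(δx² + δw²) = √(0.607 + 8.91) = 3.09, so δu/u = 0.0787.
Q is then a monomial in u, b:
δQ/Q = √((δu/u)² + (-2·δb/b)²) = √(0.00620 + 7.06e-05) = 0.0792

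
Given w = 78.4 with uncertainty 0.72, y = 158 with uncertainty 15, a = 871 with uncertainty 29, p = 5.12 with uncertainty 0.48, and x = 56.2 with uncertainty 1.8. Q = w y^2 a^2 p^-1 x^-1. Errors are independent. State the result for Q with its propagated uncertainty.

Products/powers → add relative errors in quadrature, weighted by exponent:
  (1·δw/w)² = (1×0.00918)² = 8.43e-05;  (2·δy/y)² = (2×0.0949)² = 0.0361;  (2·δa/a)² = (2×0.0333)² = 0.00443;  (-1·δp/p)² = (-1×0.0938)² = 0.00879;  (-1·δx/x)² = (-1×0.0320)² = 0.00103
δQ/Q = √(0.0504) = 0.224
Q = 5.16e+09, so δQ = 0.224 × 5.16e+09 = 1.16e+09.

(5.16 ± 1.16) × 10^9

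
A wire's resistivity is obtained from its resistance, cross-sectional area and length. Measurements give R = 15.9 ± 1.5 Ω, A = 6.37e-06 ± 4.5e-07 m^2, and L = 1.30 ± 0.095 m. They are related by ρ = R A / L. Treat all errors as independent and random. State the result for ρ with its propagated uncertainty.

Relative error in a monomial: (δρ/ρ)² = Σ (nᵢ · δxᵢ/xᵢ)².
  (1·δR/R)² = (1×0.0943)² = 0.00890;  (1·δA/A)² = (1×0.0706)² = 0.00499;  (-1·δL/L)² = (-1×0.0731)² = 0.00534
δρ/ρ = √(0.0192) = 0.139
ρ = 7.79e-05 Ω·m, so δρ = 0.139 × 7.79e-05 = 1.08e-05 Ω·m.

(7.79 ± 1.08) × 10^-5 Ω·m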